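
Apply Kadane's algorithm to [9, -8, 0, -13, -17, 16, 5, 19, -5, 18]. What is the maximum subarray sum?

Using Kadane's algorithm on [9, -8, 0, -13, -17, 16, 5, 19, -5, 18]:

Scanning through the array:
Position 1 (value -8): max_ending_here = 1, max_so_far = 9
Position 2 (value 0): max_ending_here = 1, max_so_far = 9
Position 3 (value -13): max_ending_here = -12, max_so_far = 9
Position 4 (value -17): max_ending_here = -17, max_so_far = 9
Position 5 (value 16): max_ending_here = 16, max_so_far = 16
Position 6 (value 5): max_ending_here = 21, max_so_far = 21
Position 7 (value 19): max_ending_here = 40, max_so_far = 40
Position 8 (value -5): max_ending_here = 35, max_so_far = 40
Position 9 (value 18): max_ending_here = 53, max_so_far = 53

Maximum subarray: [16, 5, 19, -5, 18]
Maximum sum: 53

The maximum subarray is [16, 5, 19, -5, 18] with sum 53. This subarray runs from index 5 to index 9.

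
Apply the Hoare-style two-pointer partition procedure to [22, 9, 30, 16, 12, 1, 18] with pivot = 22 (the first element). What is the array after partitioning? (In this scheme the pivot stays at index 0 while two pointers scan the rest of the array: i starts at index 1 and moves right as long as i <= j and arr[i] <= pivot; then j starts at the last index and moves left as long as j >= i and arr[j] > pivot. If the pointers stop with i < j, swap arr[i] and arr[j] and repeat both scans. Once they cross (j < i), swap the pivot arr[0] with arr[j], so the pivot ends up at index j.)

Hoare-style two-pointer partition with pivot = 22:

Initial array: [22, 9, 30, 16, 12, 1, 18]

Pointers start at i = 1, j = 6.
i stops at index 2 (arr[2]=30 > 22), j stops at index 6 (arr[6]=18 <= 22): swap arr[2] and arr[6], array becomes [22, 9, 18, 16, 12, 1, 30]
i ends at 6, j ends at 5: the pointers have crossed (j < i), so scanning stops.

Swap pivot arr[0] with arr[5] to place pivot at position 5: [1, 9, 18, 16, 12, 22, 30]
Pivot position: 5

After partitioning with pivot 22, the array becomes [1, 9, 18, 16, 12, 22, 30]. The pivot is placed at index 5. All elements to the left of the pivot are <= 22, and all elements to the right are > 22.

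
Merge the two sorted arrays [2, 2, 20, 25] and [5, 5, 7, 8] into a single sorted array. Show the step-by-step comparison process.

Merging process:

Compare 2 vs 5: take 2 from left. Merged: [2]
Compare 2 vs 5: take 2 from left. Merged: [2, 2]
Compare 20 vs 5: take 5 from right. Merged: [2, 2, 5]
Compare 20 vs 5: take 5 from right. Merged: [2, 2, 5, 5]
Compare 20 vs 7: take 7 from right. Merged: [2, 2, 5, 5, 7]
Compare 20 vs 8: take 8 from right. Merged: [2, 2, 5, 5, 7, 8]
Append remaining from left: [20, 25]. Merged: [2, 2, 5, 5, 7, 8, 20, 25]

Final merged array: [2, 2, 5, 5, 7, 8, 20, 25]
Total comparisons: 6

The merged array is [2, 2, 5, 5, 7, 8, 20, 25], requiring 6 comparisons. The merge step runs in O(n) time where n is the total number of elements.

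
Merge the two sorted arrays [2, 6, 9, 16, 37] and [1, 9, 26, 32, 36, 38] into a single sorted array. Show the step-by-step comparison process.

Merging process:

Compare 2 vs 1: take 1 from right. Merged: [1]
Compare 2 vs 9: take 2 from left. Merged: [1, 2]
Compare 6 vs 9: take 6 from left. Merged: [1, 2, 6]
Compare 9 vs 9: take 9 from left. Merged: [1, 2, 6, 9]
Compare 16 vs 9: take 9 from right. Merged: [1, 2, 6, 9, 9]
Compare 16 vs 26: take 16 from left. Merged: [1, 2, 6, 9, 9, 16]
Compare 37 vs 26: take 26 from right. Merged: [1, 2, 6, 9, 9, 16, 26]
Compare 37 vs 32: take 32 from right. Merged: [1, 2, 6, 9, 9, 16, 26, 32]
Compare 37 vs 36: take 36 from right. Merged: [1, 2, 6, 9, 9, 16, 26, 32, 36]
Compare 37 vs 38: take 37 from left. Merged: [1, 2, 6, 9, 9, 16, 26, 32, 36, 37]
Append remaining from right: [38]. Merged: [1, 2, 6, 9, 9, 16, 26, 32, 36, 37, 38]

Final merged array: [1, 2, 6, 9, 9, 16, 26, 32, 36, 37, 38]
Total comparisons: 10

The merged array is [1, 2, 6, 9, 9, 16, 26, 32, 36, 37, 38], requiring 10 comparisons. The merge step runs in O(n) time where n is the total number of elements.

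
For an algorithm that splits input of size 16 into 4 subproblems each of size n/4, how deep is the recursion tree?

For divide and conquer with division factor 4:

Problem sizes at each level:
Level 0: 16
Level 1: 4
Level 2: 1

The root is level 0 and the size-1 base case is level 2 (the tree spans levels 0 through 2, i.e. 3 levels counting the root), so the depth is the number of divisions: log_4(16) = 2

The recursion tree depth is log_4(16) = 2. At each level, the problem size is divided by 4, so it takes 2 divisions to reduce to a base case of size 1. The algorithm makes 4 recursive calls at each level.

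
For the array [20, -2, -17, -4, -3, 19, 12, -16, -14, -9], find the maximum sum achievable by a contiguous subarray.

Using Kadane's algorithm on [20, -2, -17, -4, -3, 19, 12, -16, -14, -9]:

Scanning through the array:
Position 1 (value -2): max_ending_here = 18, max_so_far = 20
Position 2 (value -17): max_ending_here = 1, max_so_far = 20
Position 3 (value -4): max_ending_here = -3, max_so_far = 20
Position 4 (value -3): max_ending_here = -3, max_so_far = 20
Position 5 (value 19): max_ending_here = 19, max_so_far = 20
Position 6 (value 12): max_ending_here = 31, max_so_far = 31
Position 7 (value -16): max_ending_here = 15, max_so_far = 31
Position 8 (value -14): max_ending_here = 1, max_so_far = 31
Position 9 (value -9): max_ending_here = -8, max_so_far = 31

Maximum subarray: [19, 12]
Maximum sum: 31

The maximum subarray is [19, 12] with sum 31. This subarray runs from index 5 to index 6.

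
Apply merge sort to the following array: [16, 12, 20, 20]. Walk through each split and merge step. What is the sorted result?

Merge sort trace:

Split: [16, 12, 20, 20] -> [16, 12] and [20, 20]
  Split: [16, 12] -> [16] and [12]
  Merge: [16] + [12] -> [12, 16]
  Split: [20, 20] -> [20] and [20]
  Merge: [20] + [20] -> [20, 20]
Merge: [12, 16] + [20, 20] -> [12, 16, 20, 20]

Final sorted array: [12, 16, 20, 20]

The merge sort proceeds by recursively splitting the array and merging sorted halves.
After all merges, the sorted array is [12, 16, 20, 20].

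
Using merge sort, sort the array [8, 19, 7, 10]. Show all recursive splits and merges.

Merge sort trace:

Split: [8, 19, 7, 10] -> [8, 19] and [7, 10]
  Split: [8, 19] -> [8] and [19]
  Merge: [8] + [19] -> [8, 19]
  Split: [7, 10] -> [7] and [10]
  Merge: [7] + [10] -> [7, 10]
Merge: [8, 19] + [7, 10] -> [7, 8, 10, 19]

Final sorted array: [7, 8, 10, 19]

The merge sort proceeds by recursively splitting the array and merging sorted halves.
After all merges, the sorted array is [7, 8, 10, 19].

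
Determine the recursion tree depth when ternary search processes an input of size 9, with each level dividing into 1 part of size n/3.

For divide and conquer with division factor 3:

Problem sizes at each level:
Level 0: 9
Level 1: 3
Level 2: 1

The root is level 0 and the size-1 base case is level 2 (the tree spans levels 0 through 2, i.e. 3 levels counting the root), so the depth is the number of divisions: log_3(9) = 2

The recursion tree depth is log_3(9) = 2. At each level, the problem size is divided by 3, so it takes 2 divisions to reduce to a base case of size 1. The algorithm makes 1 recursive call at each level.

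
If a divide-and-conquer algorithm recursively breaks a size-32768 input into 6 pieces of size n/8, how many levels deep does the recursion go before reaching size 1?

For divide and conquer with division factor 8:

Problem sizes at each level:
Level 0: 32768
Level 1: 4096
Level 2: 512
Level 3: 64
Level 4: 8
Level 5: 1

The root is level 0 and the size-1 base case is level 5 (the tree spans levels 0 through 5, i.e. 6 levels counting the root), so the depth is the number of divisions: log_8(32768) = 5

The recursion tree depth is log_8(32768) = 5. At each level, the problem size is divided by 8, so it takes 5 divisions to reduce to a base case of size 1. The algorithm makes 6 recursive calls at each level.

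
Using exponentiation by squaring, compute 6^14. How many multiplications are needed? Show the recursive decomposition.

Computing 6^14 by squaring (build up from 6^1; each line after the first costs one multiplication):

6^1 = 6
6^2 = (6^1)^2 = 6^2 = 36
6^3 = 6 * 6^2 = 6 * 36 = 216
6^6 = (6^3)^2 = 216^2 = 46656
6^7 = 6 * 6^6 = 6 * 46656 = 279936
6^14 = (6^7)^2 = 279936^2 = 78364164096

Result: 78364164096
Multiplications needed: 5 (5 lines after 6^1)

6^14 = 78364164096. Using exponentiation by squaring, this requires 5 multiplications. The key idea: if the exponent is even, square the half-power; if odd, multiply by the base once.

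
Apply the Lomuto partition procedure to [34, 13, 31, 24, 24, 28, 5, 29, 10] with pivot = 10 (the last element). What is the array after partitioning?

Lomuto partition with pivot = 10:

Initial array: [34, 13, 31, 24, 24, 28, 5, 29, 10]

arr[0]=34 > 10: no swap
arr[1]=13 > 10: no swap
arr[2]=31 > 10: no swap
arr[3]=24 > 10: no swap
arr[4]=24 > 10: no swap
arr[5]=28 > 10: no swap
arr[6]=5 <= 10: swap with position 0, array becomes [5, 13, 31, 24, 24, 28, 34, 29, 10]
arr[7]=29 > 10: no swap

Place pivot at position 1: [5, 10, 31, 24, 24, 28, 34, 29, 13]
Pivot position: 1

After partitioning with pivot 10, the array becomes [5, 10, 31, 24, 24, 28, 34, 29, 13]. The pivot is placed at index 1. All elements to the left of the pivot are <= 10, and all elements to the right are > 10.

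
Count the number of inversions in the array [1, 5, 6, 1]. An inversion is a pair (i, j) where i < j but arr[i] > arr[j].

Finding inversions in [1, 5, 6, 1]:

(1, 3): arr[1]=5 > arr[3]=1
(2, 3): arr[2]=6 > arr[3]=1

Total inversions: 2

The array has 2 inversion(s): (1,3), (2,3). Each pair (i,j) satisfies i < j and arr[i] > arr[j].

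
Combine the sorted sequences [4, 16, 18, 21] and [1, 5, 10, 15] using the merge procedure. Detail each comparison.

Merging process:

Compare 4 vs 1: take 1 from right. Merged: [1]
Compare 4 vs 5: take 4 from left. Merged: [1, 4]
Compare 16 vs 5: take 5 from right. Merged: [1, 4, 5]
Compare 16 vs 10: take 10 from right. Merged: [1, 4, 5, 10]
Compare 16 vs 15: take 15 from right. Merged: [1, 4, 5, 10, 15]
Append remaining from left: [16, 18, 21]. Merged: [1, 4, 5, 10, 15, 16, 18, 21]

Final merged array: [1, 4, 5, 10, 15, 16, 18, 21]
Total comparisons: 5

The merged array is [1, 4, 5, 10, 15, 16, 18, 21], requiring 5 comparisons. The merge step runs in O(n) time where n is the total number of elements.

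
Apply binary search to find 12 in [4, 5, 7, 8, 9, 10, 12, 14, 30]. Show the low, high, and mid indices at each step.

Binary search for 12 in [4, 5, 7, 8, 9, 10, 12, 14, 30]:

lo=0, hi=8, mid=4, arr[mid]=9 -> 9 < 12, search right half
lo=5, hi=8, mid=6, arr[mid]=12 -> Found target at index 6!

Binary search finds 12 at index 6 after 2 comparisons. The search repeatedly halves the search space by comparing with the middle element.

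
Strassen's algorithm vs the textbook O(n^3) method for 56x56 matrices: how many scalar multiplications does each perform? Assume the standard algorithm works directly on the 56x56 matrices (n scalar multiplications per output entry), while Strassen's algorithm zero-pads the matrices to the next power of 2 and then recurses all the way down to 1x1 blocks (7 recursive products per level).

Matrix multiplication for 56x56 matrices:

Strassen's algorithm requires power-of-2 dimensions. Pad 56x56 to 64x64 (next power of 2).

Standard algorithm: 56^3 = 175616 multiplications
Strassen's algorithm: 7^(log2(64)) = 7^6 = 117649 multiplications
Savings: 175616 - 117649 = 57967 multiplications

Standard: 175616 multiplications (56^3). Strassen: 117649 multiplications (7^6, after padding to 64x64). Strassen reduces 8 recursive multiplications to 7 at each level.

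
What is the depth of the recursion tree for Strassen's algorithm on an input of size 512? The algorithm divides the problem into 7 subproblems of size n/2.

For divide and conquer with division factor 2:

Problem sizes at each level:
Level 0: 512
Level 1: 256
Level 2: 128
Level 3: 64
Level 4: 32
Level 5: 16
Level 6: 8
Level 7: 4
Level 8: 2
Level 9: 1

The root is level 0 and the size-1 base case is level 9 (the tree spans levels 0 through 9, i.e. 10 levels counting the root), so the depth is the number of divisions: log_2(512) = 9

The recursion tree depth is log_2(512) = 9. At each level, the problem size is divided by 2, so it takes 9 divisions to reduce to a base case of size 1. The algorithm makes 7 recursive calls at each level.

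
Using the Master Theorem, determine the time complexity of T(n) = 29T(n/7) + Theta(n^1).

Master Theorem for T(n) = 29T(n/7) + O(n^1):

a = 29, b = 7, c = 1
log_b(a) = log_7(29) = 1.7304

Case 1: c = 1 < log_7(29) = 1.7304
T(n) = O(n^(log_7 29))

For T(n) = 29T(n/7) + O(n^1): log_7(29) = 1.7304. This is Case 1 of the Master Theorem (c < log_b(a), work dominated by leaves), giving O(n^(log_7 29)).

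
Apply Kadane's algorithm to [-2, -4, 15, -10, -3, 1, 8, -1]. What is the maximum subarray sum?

Using Kadane's algorithm on [-2, -4, 15, -10, -3, 1, 8, -1]:

Scanning through the array:
Position 1 (value -4): max_ending_here = -4, max_so_far = -2
Position 2 (value 15): max_ending_here = 15, max_so_far = 15
Position 3 (value -10): max_ending_here = 5, max_so_far = 15
Position 4 (value -3): max_ending_here = 2, max_so_far = 15
Position 5 (value 1): max_ending_here = 3, max_so_far = 15
Position 6 (value 8): max_ending_here = 11, max_so_far = 15
Position 7 (value -1): max_ending_here = 10, max_so_far = 15

Maximum subarray: [15]
Maximum sum: 15

The maximum subarray is [15] with sum 15. This subarray runs from index 2 to index 2.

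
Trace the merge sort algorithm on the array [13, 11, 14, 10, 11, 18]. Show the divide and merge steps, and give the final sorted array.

Merge sort trace:

Split: [13, 11, 14, 10, 11, 18] -> [13, 11, 14] and [10, 11, 18]
  Split: [13, 11, 14] -> [13] and [11, 14]
    Split: [11, 14] -> [11] and [14]
    Merge: [11] + [14] -> [11, 14]
  Merge: [13] + [11, 14] -> [11, 13, 14]
  Split: [10, 11, 18] -> [10] and [11, 18]
    Split: [11, 18] -> [11] and [18]
    Merge: [11] + [18] -> [11, 18]
  Merge: [10] + [11, 18] -> [10, 11, 18]
Merge: [11, 13, 14] + [10, 11, 18] -> [10, 11, 11, 13, 14, 18]

Final sorted array: [10, 11, 11, 13, 14, 18]

The merge sort proceeds by recursively splitting the array and merging sorted halves.
After all merges, the sorted array is [10, 11, 11, 13, 14, 18].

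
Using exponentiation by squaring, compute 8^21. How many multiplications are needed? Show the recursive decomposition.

Computing 8^21 by squaring (build up from 8^1; each line after the first costs one multiplication):

8^1 = 8
8^2 = (8^1)^2 = 8^2 = 64
8^4 = (8^2)^2 = 64^2 = 4096
8^5 = 8 * 8^4 = 8 * 4096 = 32768
8^10 = (8^5)^2 = 32768^2 = 1073741824
8^20 = (8^10)^2 = 1073741824^2 = 1152921504606846976
8^21 = 8 * 8^20 = 8 * 1152921504606846976 = 9223372036854775808

Result: 9223372036854775808
Multiplications needed: 6 (6 lines after 8^1)

8^21 = 9223372036854775808. Using exponentiation by squaring, this requires 6 multiplications. The key idea: if the exponent is even, square the half-power; if odd, multiply by the base once.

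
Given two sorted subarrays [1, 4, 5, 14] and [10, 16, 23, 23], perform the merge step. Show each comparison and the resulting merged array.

Merging process:

Compare 1 vs 10: take 1 from left. Merged: [1]
Compare 4 vs 10: take 4 from left. Merged: [1, 4]
Compare 5 vs 10: take 5 from left. Merged: [1, 4, 5]
Compare 14 vs 10: take 10 from right. Merged: [1, 4, 5, 10]
Compare 14 vs 16: take 14 from left. Merged: [1, 4, 5, 10, 14]
Append remaining from right: [16, 23, 23]. Merged: [1, 4, 5, 10, 14, 16, 23, 23]

Final merged array: [1, 4, 5, 10, 14, 16, 23, 23]
Total comparisons: 5

The merged array is [1, 4, 5, 10, 14, 16, 23, 23], requiring 5 comparisons. The merge step runs in O(n) time where n is the total number of elements.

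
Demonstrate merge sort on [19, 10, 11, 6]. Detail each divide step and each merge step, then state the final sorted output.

Merge sort trace:

Split: [19, 10, 11, 6] -> [19, 10] and [11, 6]
  Split: [19, 10] -> [19] and [10]
  Merge: [19] + [10] -> [10, 19]
  Split: [11, 6] -> [11] and [6]
  Merge: [11] + [6] -> [6, 11]
Merge: [10, 19] + [6, 11] -> [6, 10, 11, 19]

Final sorted array: [6, 10, 11, 19]

The merge sort proceeds by recursively splitting the array and merging sorted halves.
After all merges, the sorted array is [6, 10, 11, 19].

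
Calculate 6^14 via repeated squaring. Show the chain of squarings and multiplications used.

Computing 6^14 by squaring (build up from 6^1; each line after the first costs one multiplication):

6^1 = 6
6^2 = (6^1)^2 = 6^2 = 36
6^3 = 6 * 6^2 = 6 * 36 = 216
6^6 = (6^3)^2 = 216^2 = 46656
6^7 = 6 * 6^6 = 6 * 46656 = 279936
6^14 = (6^7)^2 = 279936^2 = 78364164096

Result: 78364164096
Multiplications needed: 5 (5 lines after 6^1)

6^14 = 78364164096. Using exponentiation by squaring, this requires 5 multiplications. The key idea: if the exponent is even, square the half-power; if odd, multiply by the base once.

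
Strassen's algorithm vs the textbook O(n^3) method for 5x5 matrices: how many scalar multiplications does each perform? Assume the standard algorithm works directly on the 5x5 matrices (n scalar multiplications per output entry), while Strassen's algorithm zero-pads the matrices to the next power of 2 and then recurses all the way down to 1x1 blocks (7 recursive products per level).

Matrix multiplication for 5x5 matrices:

Strassen's algorithm requires power-of-2 dimensions. Pad 5x5 to 8x8 (next power of 2).

Standard algorithm: 5^3 = 125 multiplications
Strassen's algorithm: 7^(log2(8)) = 7^3 = 343 multiplications
Difference: 125 - 343 = -218 (Strassen uses MORE here due to padding overhead — for small or just-over-power-of-2 n, padding can outweigh the per-level savings)

Standard: 125 multiplications (5^3). Strassen: 343 multiplications (7^3, after padding to 8x8). Strassen reduces 8 recursive multiplications to 7 at each level.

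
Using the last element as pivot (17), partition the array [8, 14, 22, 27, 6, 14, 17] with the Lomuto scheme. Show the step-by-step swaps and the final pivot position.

Lomuto partition with pivot = 17:

Initial array: [8, 14, 22, 27, 6, 14, 17]

arr[0]=8 <= 17: swap with position 0, array becomes [8, 14, 22, 27, 6, 14, 17]
arr[1]=14 <= 17: swap with position 1, array becomes [8, 14, 22, 27, 6, 14, 17]
arr[2]=22 > 17: no swap
arr[3]=27 > 17: no swap
arr[4]=6 <= 17: swap with position 2, array becomes [8, 14, 6, 27, 22, 14, 17]
arr[5]=14 <= 17: swap with position 3, array becomes [8, 14, 6, 14, 22, 27, 17]

Place pivot at position 4: [8, 14, 6, 14, 17, 27, 22]
Pivot position: 4

After partitioning with pivot 17, the array becomes [8, 14, 6, 14, 17, 27, 22]. The pivot is placed at index 4. All elements to the left of the pivot are <= 17, and all elements to the right are > 17.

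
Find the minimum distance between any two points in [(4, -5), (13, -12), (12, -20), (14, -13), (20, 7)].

Computing all pairwise distances among 5 points:

d((4, -5), (13, -12)) = 11.4018
d((4, -5), (12, -20)) = 17.0
d((4, -5), (14, -13)) = 12.8062
d((4, -5), (20, 7)) = 20.0
d((13, -12), (12, -20)) = 8.0623
d((13, -12), (14, -13)) = 1.4142 <-- minimum
d((13, -12), (20, 7)) = 20.2485
d((12, -20), (14, -13)) = 7.2801
d((12, -20), (20, 7)) = 28.1603
d((14, -13), (20, 7)) = 20.8806

Closest pair: (13, -12) and (14, -13) with distance 1.4142

The closest pair is (13, -12) and (14, -13) with Euclidean distance 1.4142. For 5 points, brute-force pairwise comparison is shown above. For large n, the divide-and-conquer algorithm (sort by x, recurse on halves, check the dividing strip) achieves O(n log n).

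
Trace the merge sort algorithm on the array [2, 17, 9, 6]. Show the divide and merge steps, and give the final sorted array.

Merge sort trace:

Split: [2, 17, 9, 6] -> [2, 17] and [9, 6]
  Split: [2, 17] -> [2] and [17]
  Merge: [2] + [17] -> [2, 17]
  Split: [9, 6] -> [9] and [6]
  Merge: [9] + [6] -> [6, 9]
Merge: [2, 17] + [6, 9] -> [2, 6, 9, 17]

Final sorted array: [2, 6, 9, 17]

The merge sort proceeds by recursively splitting the array and merging sorted halves.
After all merges, the sorted array is [2, 6, 9, 17].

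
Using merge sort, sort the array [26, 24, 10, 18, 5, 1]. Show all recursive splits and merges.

Merge sort trace:

Split: [26, 24, 10, 18, 5, 1] -> [26, 24, 10] and [18, 5, 1]
  Split: [26, 24, 10] -> [26] and [24, 10]
    Split: [24, 10] -> [24] and [10]
    Merge: [24] + [10] -> [10, 24]
  Merge: [26] + [10, 24] -> [10, 24, 26]
  Split: [18, 5, 1] -> [18] and [5, 1]
    Split: [5, 1] -> [5] and [1]
    Merge: [5] + [1] -> [1, 5]
  Merge: [18] + [1, 5] -> [1, 5, 18]
Merge: [10, 24, 26] + [1, 5, 18] -> [1, 5, 10, 18, 24, 26]

Final sorted array: [1, 5, 10, 18, 24, 26]

The merge sort proceeds by recursively splitting the array and merging sorted halves.
After all merges, the sorted array is [1, 5, 10, 18, 24, 26].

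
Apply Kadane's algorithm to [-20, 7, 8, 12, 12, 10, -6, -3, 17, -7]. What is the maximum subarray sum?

Using Kadane's algorithm on [-20, 7, 8, 12, 12, 10, -6, -3, 17, -7]:

Scanning through the array:
Position 1 (value 7): max_ending_here = 7, max_so_far = 7
Position 2 (value 8): max_ending_here = 15, max_so_far = 15
Position 3 (value 12): max_ending_here = 27, max_so_far = 27
Position 4 (value 12): max_ending_here = 39, max_so_far = 39
Position 5 (value 10): max_ending_here = 49, max_so_far = 49
Position 6 (value -6): max_ending_here = 43, max_so_far = 49
Position 7 (value -3): max_ending_here = 40, max_so_far = 49
Position 8 (value 17): max_ending_here = 57, max_so_far = 57
Position 9 (value -7): max_ending_here = 50, max_so_far = 57

Maximum subarray: [7, 8, 12, 12, 10, -6, -3, 17]
Maximum sum: 57

The maximum subarray is [7, 8, 12, 12, 10, -6, -3, 17] with sum 57. This subarray runs from index 1 to index 8.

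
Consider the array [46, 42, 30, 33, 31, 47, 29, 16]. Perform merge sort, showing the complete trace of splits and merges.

Merge sort trace:

Split: [46, 42, 30, 33, 31, 47, 29, 16] -> [46, 42, 30, 33] and [31, 47, 29, 16]
  Split: [46, 42, 30, 33] -> [46, 42] and [30, 33]
    Split: [46, 42] -> [46] and [42]
    Merge: [46] + [42] -> [42, 46]
    Split: [30, 33] -> [30] and [33]
    Merge: [30] + [33] -> [30, 33]
  Merge: [42, 46] + [30, 33] -> [30, 33, 42, 46]
  Split: [31, 47, 29, 16] -> [31, 47] and [29, 16]
    Split: [31, 47] -> [31] and [47]
    Merge: [31] + [47] -> [31, 47]
    Split: [29, 16] -> [29] and [16]
    Merge: [29] + [16] -> [16, 29]
  Merge: [31, 47] + [16, 29] -> [16, 29, 31, 47]
Merge: [30, 33, 42, 46] + [16, 29, 31, 47] -> [16, 29, 30, 31, 33, 42, 46, 47]

Final sorted array: [16, 29, 30, 31, 33, 42, 46, 47]

The merge sort proceeds by recursively splitting the array and merging sorted halves.
After all merges, the sorted array is [16, 29, 30, 31, 33, 42, 46, 47].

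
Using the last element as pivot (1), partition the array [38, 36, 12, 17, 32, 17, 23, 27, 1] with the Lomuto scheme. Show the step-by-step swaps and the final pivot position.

Lomuto partition with pivot = 1:

Initial array: [38, 36, 12, 17, 32, 17, 23, 27, 1]

arr[0]=38 > 1: no swap
arr[1]=36 > 1: no swap
arr[2]=12 > 1: no swap
arr[3]=17 > 1: no swap
arr[4]=32 > 1: no swap
arr[5]=17 > 1: no swap
arr[6]=23 > 1: no swap
arr[7]=27 > 1: no swap

Place pivot at position 0: [1, 36, 12, 17, 32, 17, 23, 27, 38]
Pivot position: 0

After partitioning with pivot 1, the array becomes [1, 36, 12, 17, 32, 17, 23, 27, 38]. The pivot is placed at index 0. All elements to the left of the pivot are <= 1, and all elements to the right are > 1.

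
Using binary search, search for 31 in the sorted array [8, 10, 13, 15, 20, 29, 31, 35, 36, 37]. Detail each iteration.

Binary search for 31 in [8, 10, 13, 15, 20, 29, 31, 35, 36, 37]:

lo=0, hi=9, mid=4, arr[mid]=20 -> 20 < 31, search right half
lo=5, hi=9, mid=7, arr[mid]=35 -> 35 > 31, search left half
lo=5, hi=6, mid=5, arr[mid]=29 -> 29 < 31, search right half
lo=6, hi=6, mid=6, arr[mid]=31 -> Found target at index 6!

Binary search finds 31 at index 6 after 4 comparisons. The search repeatedly halves the search space by comparing with the middle element.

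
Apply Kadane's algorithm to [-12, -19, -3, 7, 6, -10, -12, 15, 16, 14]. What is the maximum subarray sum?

Using Kadane's algorithm on [-12, -19, -3, 7, 6, -10, -12, 15, 16, 14]:

Scanning through the array:
Position 1 (value -19): max_ending_here = -19, max_so_far = -12
Position 2 (value -3): max_ending_here = -3, max_so_far = -3
Position 3 (value 7): max_ending_here = 7, max_so_far = 7
Position 4 (value 6): max_ending_here = 13, max_so_far = 13
Position 5 (value -10): max_ending_here = 3, max_so_far = 13
Position 6 (value -12): max_ending_here = -9, max_so_far = 13
Position 7 (value 15): max_ending_here = 15, max_so_far = 15
Position 8 (value 16): max_ending_here = 31, max_so_far = 31
Position 9 (value 14): max_ending_here = 45, max_so_far = 45

Maximum subarray: [15, 16, 14]
Maximum sum: 45

The maximum subarray is [15, 16, 14] with sum 45. This subarray runs from index 7 to index 9.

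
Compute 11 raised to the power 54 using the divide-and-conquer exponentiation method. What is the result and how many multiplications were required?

Computing 11^54 by squaring (build up from 11^1; each line after the first costs one multiplication):

11^1 = 11
11^2 = (11^1)^2 = 11^2 = 121
11^3 = 11 * 11^2 = 11 * 121 = 1331
11^6 = (11^3)^2 = 1331^2 = 1771561
11^12 = (11^6)^2 = 1771561^2 = 3138428376721
11^13 = 11 * 11^12 = 11 * 3138428376721 = 34522712143931
11^26 = (11^13)^2 = 34522712143931^2 = 1191817653772720942460132761
11^27 = 11 * 11^26 = 11 * 1191817653772720942460132761 = 13109994191499930367061460371
11^54 = (11^27)^2 = 13109994191499930367061460371^2 = 171871947701161912897410416779483616222663749691203457641

Result: 171871947701161912897410416779483616222663749691203457641
Multiplications needed: 8 (8 lines after 11^1)

11^54 = 171871947701161912897410416779483616222663749691203457641. Using exponentiation by squaring, this requires 8 multiplications. The key idea: if the exponent is even, square the half-power; if odd, multiply by the base once.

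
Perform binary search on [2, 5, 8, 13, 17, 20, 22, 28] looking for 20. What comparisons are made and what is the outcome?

Binary search for 20 in [2, 5, 8, 13, 17, 20, 22, 28]:

lo=0, hi=7, mid=3, arr[mid]=13 -> 13 < 20, search right half
lo=4, hi=7, mid=5, arr[mid]=20 -> Found target at index 5!

Binary search finds 20 at index 5 after 2 comparisons. The search repeatedly halves the search space by comparing with the middle element.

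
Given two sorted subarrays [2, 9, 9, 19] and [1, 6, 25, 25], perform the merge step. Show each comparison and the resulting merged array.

Merging process:

Compare 2 vs 1: take 1 from right. Merged: [1]
Compare 2 vs 6: take 2 from left. Merged: [1, 2]
Compare 9 vs 6: take 6 from right. Merged: [1, 2, 6]
Compare 9 vs 25: take 9 from left. Merged: [1, 2, 6, 9]
Compare 9 vs 25: take 9 from left. Merged: [1, 2, 6, 9, 9]
Compare 19 vs 25: take 19 from left. Merged: [1, 2, 6, 9, 9, 19]
Append remaining from right: [25, 25]. Merged: [1, 2, 6, 9, 9, 19, 25, 25]

Final merged array: [1, 2, 6, 9, 9, 19, 25, 25]
Total comparisons: 6

The merged array is [1, 2, 6, 9, 9, 19, 25, 25], requiring 6 comparisons. The merge step runs in O(n) time where n is the total number of elements.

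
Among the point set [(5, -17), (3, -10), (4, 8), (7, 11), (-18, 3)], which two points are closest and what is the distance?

Computing all pairwise distances among 5 points:

d((5, -17), (3, -10)) = 7.2801
d((5, -17), (4, 8)) = 25.02
d((5, -17), (7, 11)) = 28.0713
d((5, -17), (-18, 3)) = 30.4795
d((3, -10), (4, 8)) = 18.0278
d((3, -10), (7, 11)) = 21.3776
d((3, -10), (-18, 3)) = 24.6982
d((4, 8), (7, 11)) = 4.2426 <-- minimum
d((4, 8), (-18, 3)) = 22.561
d((7, 11), (-18, 3)) = 26.2488

Closest pair: (4, 8) and (7, 11) with distance 4.2426

The closest pair is (4, 8) and (7, 11) with Euclidean distance 4.2426. For 5 points, brute-force pairwise comparison is shown above. For large n, the divide-and-conquer algorithm (sort by x, recurse on halves, check the dividing strip) achieves O(n log n).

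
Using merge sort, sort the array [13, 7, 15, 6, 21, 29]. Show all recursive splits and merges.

Merge sort trace:

Split: [13, 7, 15, 6, 21, 29] -> [13, 7, 15] and [6, 21, 29]
  Split: [13, 7, 15] -> [13] and [7, 15]
    Split: [7, 15] -> [7] and [15]
    Merge: [7] + [15] -> [7, 15]
  Merge: [13] + [7, 15] -> [7, 13, 15]
  Split: [6, 21, 29] -> [6] and [21, 29]
    Split: [21, 29] -> [21] and [29]
    Merge: [21] + [29] -> [21, 29]
  Merge: [6] + [21, 29] -> [6, 21, 29]
Merge: [7, 13, 15] + [6, 21, 29] -> [6, 7, 13, 15, 21, 29]

Final sorted array: [6, 7, 13, 15, 21, 29]

The merge sort proceeds by recursively splitting the array and merging sorted halves.
After all merges, the sorted array is [6, 7, 13, 15, 21, 29].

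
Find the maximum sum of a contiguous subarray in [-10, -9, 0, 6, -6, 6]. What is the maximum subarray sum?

Using Kadane's algorithm on [-10, -9, 0, 6, -6, 6]:

Scanning through the array:
Position 1 (value -9): max_ending_here = -9, max_so_far = -9
Position 2 (value 0): max_ending_here = 0, max_so_far = 0
Position 3 (value 6): max_ending_here = 6, max_so_far = 6
Position 4 (value -6): max_ending_here = 0, max_so_far = 6
Position 5 (value 6): max_ending_here = 6, max_so_far = 6

Maximum subarray: [0, 6]
Maximum sum: 6

The maximum subarray is [0, 6] with sum 6. This subarray runs from index 2 to index 3.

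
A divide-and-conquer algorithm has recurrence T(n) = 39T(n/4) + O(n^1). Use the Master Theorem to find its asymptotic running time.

Master Theorem for T(n) = 39T(n/4) + O(n^1):

a = 39, b = 4, c = 1
log_b(a) = log_4(39) = 2.6427

Case 1: c = 1 < log_4(39) = 2.6427
T(n) = O(n^(log_4 39))

For T(n) = 39T(n/4) + O(n^1): log_4(39) = 2.6427. This is Case 1 of the Master Theorem (c < log_b(a), work dominated by leaves), giving O(n^(log_4 39)).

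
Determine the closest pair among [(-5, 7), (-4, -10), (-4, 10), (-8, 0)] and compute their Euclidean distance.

Computing all pairwise distances among 4 points:

d((-5, 7), (-4, -10)) = 17.0294
d((-5, 7), (-4, 10)) = 3.1623 <-- minimum
d((-5, 7), (-8, 0)) = 7.6158
d((-4, -10), (-4, 10)) = 20.0
d((-4, -10), (-8, 0)) = 10.7703
d((-4, 10), (-8, 0)) = 10.7703

Closest pair: (-5, 7) and (-4, 10) with distance 3.1623

The closest pair is (-5, 7) and (-4, 10) with Euclidean distance 3.1623. For 4 points, brute-force pairwise comparison is shown above. For large n, the divide-and-conquer algorithm (sort by x, recurse on halves, check the dividing strip) achieves O(n log n).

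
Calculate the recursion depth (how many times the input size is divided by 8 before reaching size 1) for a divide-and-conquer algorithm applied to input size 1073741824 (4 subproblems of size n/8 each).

For divide and conquer with division factor 8:

Problem sizes at each level:
Level 0: 1073741824
Level 1: 134217728
Level 2: 16777216
Level 3: 2097152
Level 4: 262144
Level 5: 32768
Level 6: 4096
Level 7: 512
Level 8: 64
Level 9: 8
Level 10: 1

The root is level 0 and the size-1 base case is level 10 (the tree spans levels 0 through 10, i.e. 11 levels counting the root), so the depth is the number of divisions: log_8(1073741824) = 10

The recursion tree depth is log_8(1073741824) = 10. At each level, the problem size is divided by 8, so it takes 10 divisions to reduce to a base case of size 1. The algorithm makes 4 recursive calls at each level.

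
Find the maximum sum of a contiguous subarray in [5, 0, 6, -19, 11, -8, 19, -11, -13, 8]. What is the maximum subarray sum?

Using Kadane's algorithm on [5, 0, 6, -19, 11, -8, 19, -11, -13, 8]:

Scanning through the array:
Position 1 (value 0): max_ending_here = 5, max_so_far = 5
Position 2 (value 6): max_ending_here = 11, max_so_far = 11
Position 3 (value -19): max_ending_here = -8, max_so_far = 11
Position 4 (value 11): max_ending_here = 11, max_so_far = 11
Position 5 (value -8): max_ending_here = 3, max_so_far = 11
Position 6 (value 19): max_ending_here = 22, max_so_far = 22
Position 7 (value -11): max_ending_here = 11, max_so_far = 22
Position 8 (value -13): max_ending_here = -2, max_so_far = 22
Position 9 (value 8): max_ending_here = 8, max_so_far = 22

Maximum subarray: [11, -8, 19]
Maximum sum: 22

The maximum subarray is [11, -8, 19] with sum 22. This subarray runs from index 4 to index 6.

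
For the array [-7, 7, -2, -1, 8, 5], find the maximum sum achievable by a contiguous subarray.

Using Kadane's algorithm on [-7, 7, -2, -1, 8, 5]:

Scanning through the array:
Position 1 (value 7): max_ending_here = 7, max_so_far = 7
Position 2 (value -2): max_ending_here = 5, max_so_far = 7
Position 3 (value -1): max_ending_here = 4, max_so_far = 7
Position 4 (value 8): max_ending_here = 12, max_so_far = 12
Position 5 (value 5): max_ending_here = 17, max_so_far = 17

Maximum subarray: [7, -2, -1, 8, 5]
Maximum sum: 17

The maximum subarray is [7, -2, -1, 8, 5] with sum 17. This subarray runs from index 1 to index 5.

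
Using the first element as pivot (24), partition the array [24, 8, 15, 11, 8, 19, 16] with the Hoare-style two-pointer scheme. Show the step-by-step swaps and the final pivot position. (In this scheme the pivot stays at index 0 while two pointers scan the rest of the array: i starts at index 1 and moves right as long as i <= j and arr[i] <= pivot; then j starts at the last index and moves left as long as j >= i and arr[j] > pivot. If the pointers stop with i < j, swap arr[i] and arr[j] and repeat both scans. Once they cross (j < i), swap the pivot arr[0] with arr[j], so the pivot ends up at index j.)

Hoare-style two-pointer partition with pivot = 24:

Initial array: [24, 8, 15, 11, 8, 19, 16]

Pointers start at i = 1, j = 6.
i ends at 7, j ends at 6: the pointers have crossed (j < i), so scanning stops.

Swap pivot arr[0] with arr[6] to place pivot at position 6: [16, 8, 15, 11, 8, 19, 24]
Pivot position: 6

After partitioning with pivot 24, the array becomes [16, 8, 15, 11, 8, 19, 24]. The pivot is placed at index 6. All elements to the left of the pivot are <= 24, and all elements to the right are > 24.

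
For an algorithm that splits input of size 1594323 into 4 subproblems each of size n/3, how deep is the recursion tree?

For divide and conquer with division factor 3:

Problem sizes at each level:
Level 0: 1594323
Level 1: 531441
Level 2: 177147
Level 3: 59049
Level 4: 19683
Level 5: 6561
Level 6: 2187
Level 7: 729
Level 8: 243
Level 9: 81
Level 10: 27
Level 11: 9
Level 12: 3
Level 13: 1

The root is level 0 and the size-1 base case is level 13 (the tree spans levels 0 through 13, i.e. 14 levels counting the root), so the depth is the number of divisions: log_3(1594323) = 13

The recursion tree depth is log_3(1594323) = 13. At each level, the problem size is divided by 3, so it takes 13 divisions to reduce to a base case of size 1. The algorithm makes 4 recursive calls at each level.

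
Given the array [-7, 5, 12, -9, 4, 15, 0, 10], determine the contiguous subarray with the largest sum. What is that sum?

Using Kadane's algorithm on [-7, 5, 12, -9, 4, 15, 0, 10]:

Scanning through the array:
Position 1 (value 5): max_ending_here = 5, max_so_far = 5
Position 2 (value 12): max_ending_here = 17, max_so_far = 17
Position 3 (value -9): max_ending_here = 8, max_so_far = 17
Position 4 (value 4): max_ending_here = 12, max_so_far = 17
Position 5 (value 15): max_ending_here = 27, max_so_far = 27
Position 6 (value 0): max_ending_here = 27, max_so_far = 27
Position 7 (value 10): max_ending_here = 37, max_so_far = 37

Maximum subarray: [5, 12, -9, 4, 15, 0, 10]
Maximum sum: 37

The maximum subarray is [5, 12, -9, 4, 15, 0, 10] with sum 37. This subarray runs from index 1 to index 7.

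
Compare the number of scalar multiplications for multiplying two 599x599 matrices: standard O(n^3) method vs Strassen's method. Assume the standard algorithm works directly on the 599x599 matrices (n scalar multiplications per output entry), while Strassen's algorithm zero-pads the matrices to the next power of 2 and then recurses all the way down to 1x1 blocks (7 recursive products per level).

Matrix multiplication for 599x599 matrices:

Strassen's algorithm requires power-of-2 dimensions. Pad 599x599 to 1024x1024 (next power of 2).

Standard algorithm: 599^3 = 214921799 multiplications
Strassen's algorithm: 7^(log2(1024)) = 7^10 = 282475249 multiplications
Difference: 214921799 - 282475249 = -67553450 (Strassen uses MORE here due to padding overhead — for small or just-over-power-of-2 n, padding can outweigh the per-level savings)

Standard: 214921799 multiplications (599^3). Strassen: 282475249 multiplications (7^10, after padding to 1024x1024). Strassen reduces 8 recursive multiplications to 7 at each level.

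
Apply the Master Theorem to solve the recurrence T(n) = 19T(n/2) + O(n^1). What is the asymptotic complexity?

Master Theorem for T(n) = 19T(n/2) + O(n^1):

a = 19, b = 2, c = 1
log_b(a) = log_2(19) = 4.2479

Case 1: c = 1 < log_2(19) = 4.2479
T(n) = O(n^(log_2 19))

For T(n) = 19T(n/2) + O(n^1): log_2(19) = 4.2479. This is Case 1 of the Master Theorem (c < log_b(a), work dominated by leaves), giving O(n^(log_2 19)).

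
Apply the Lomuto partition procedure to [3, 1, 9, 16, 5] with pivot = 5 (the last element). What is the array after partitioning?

Lomuto partition with pivot = 5:

Initial array: [3, 1, 9, 16, 5]

arr[0]=3 <= 5: swap with position 0, array becomes [3, 1, 9, 16, 5]
arr[1]=1 <= 5: swap with position 1, array becomes [3, 1, 9, 16, 5]
arr[2]=9 > 5: no swap
arr[3]=16 > 5: no swap

Place pivot at position 2: [3, 1, 5, 16, 9]
Pivot position: 2

After partitioning with pivot 5, the array becomes [3, 1, 5, 16, 9]. The pivot is placed at index 2. All elements to the left of the pivot are <= 5, and all elements to the right are > 5.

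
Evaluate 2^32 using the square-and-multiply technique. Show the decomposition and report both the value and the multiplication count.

Computing 2^32 by squaring (build up from 2^1; each line after the first costs one multiplication):

2^1 = 2
2^2 = (2^1)^2 = 2^2 = 4
2^4 = (2^2)^2 = 4^2 = 16
2^8 = (2^4)^2 = 16^2 = 256
2^16 = (2^8)^2 = 256^2 = 65536
2^32 = (2^16)^2 = 65536^2 = 4294967296

Result: 4294967296
Multiplications needed: 5 (5 lines after 2^1)

2^32 = 4294967296. Using exponentiation by squaring, this requires 5 multiplications. The key idea: if the exponent is even, square the half-power; if odd, multiply by the base once.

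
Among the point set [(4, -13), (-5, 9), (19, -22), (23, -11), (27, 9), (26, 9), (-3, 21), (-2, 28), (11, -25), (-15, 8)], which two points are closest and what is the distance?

Computing all pairwise distances among 10 points:

d((4, -13), (-5, 9)) = 23.7697
d((4, -13), (19, -22)) = 17.4929
d((4, -13), (23, -11)) = 19.105
d((4, -13), (27, 9)) = 31.8277
d((4, -13), (26, 9)) = 31.1127
d((4, -13), (-3, 21)) = 34.7131
d((4, -13), (-2, 28)) = 41.4367
d((4, -13), (11, -25)) = 13.8924
d((4, -13), (-15, 8)) = 28.3196
d((-5, 9), (19, -22)) = 39.2046
d((-5, 9), (23, -11)) = 34.4093
d((-5, 9), (27, 9)) = 32.0
d((-5, 9), (26, 9)) = 31.0
d((-5, 9), (-3, 21)) = 12.1655
d((-5, 9), (-2, 28)) = 19.2354
d((-5, 9), (11, -25)) = 37.5766
d((-5, 9), (-15, 8)) = 10.0499
d((19, -22), (23, -11)) = 11.7047
d((19, -22), (27, 9)) = 32.0156
d((19, -22), (26, 9)) = 31.7805
d((19, -22), (-3, 21)) = 48.3011
d((19, -22), (-2, 28)) = 54.231
d((19, -22), (11, -25)) = 8.544
d((19, -22), (-15, 8)) = 45.3431
d((23, -11), (27, 9)) = 20.3961
d((23, -11), (26, 9)) = 20.2237
d((23, -11), (-3, 21)) = 41.2311
d((23, -11), (-2, 28)) = 46.3249
d((23, -11), (11, -25)) = 18.4391
d((23, -11), (-15, 8)) = 42.4853
d((27, 9), (26, 9)) = 1.0 <-- minimum
d((27, 9), (-3, 21)) = 32.311
d((27, 9), (-2, 28)) = 34.6699
d((27, 9), (11, -25)) = 37.5766
d((27, 9), (-15, 8)) = 42.0119
d((26, 9), (-3, 21)) = 31.3847
d((26, 9), (-2, 28)) = 33.8378
d((26, 9), (11, -25)) = 37.1618
d((26, 9), (-15, 8)) = 41.0122
d((-3, 21), (-2, 28)) = 7.0711
d((-3, 21), (11, -25)) = 48.0833
d((-3, 21), (-15, 8)) = 17.6918
d((-2, 28), (11, -25)) = 54.5711
d((-2, 28), (-15, 8)) = 23.8537
d((11, -25), (-15, 8)) = 42.0119

Closest pair: (27, 9) and (26, 9) with distance 1.0

The closest pair is (27, 9) and (26, 9) with Euclidean distance 1.0. For 10 points, brute-force pairwise comparison is shown above. For large n, the divide-and-conquer algorithm (sort by x, recurse on halves, check the dividing strip) achieves O(n log n).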